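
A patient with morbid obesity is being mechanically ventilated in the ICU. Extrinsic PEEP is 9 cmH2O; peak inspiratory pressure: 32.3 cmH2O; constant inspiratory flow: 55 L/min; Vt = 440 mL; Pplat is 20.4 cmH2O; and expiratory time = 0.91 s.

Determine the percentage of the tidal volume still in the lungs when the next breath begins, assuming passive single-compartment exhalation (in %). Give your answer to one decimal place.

16.3

Flow: 55 L/min ÷ 60 = 0.9167 L/s.
R = (PIP − Pplat)/V̇ = (32.3 − 20.4) / 0.9167 = 11.9/0.9167 = 12.981 cmH2O·s/L.
C = Vt/(Pplat − PEEP) = 440.0 / (20.4 − 9) = 440.0/11.4 = 38.596 mL/cmH2O.
τ = R × C = 12.981 × 0.0386 L/cmH2O = 0.5011 s.
Fraction remaining at end-expiration = e^(−Te/τ) = e^(−0.91/0.5011) = 0.1627 → 16.27%.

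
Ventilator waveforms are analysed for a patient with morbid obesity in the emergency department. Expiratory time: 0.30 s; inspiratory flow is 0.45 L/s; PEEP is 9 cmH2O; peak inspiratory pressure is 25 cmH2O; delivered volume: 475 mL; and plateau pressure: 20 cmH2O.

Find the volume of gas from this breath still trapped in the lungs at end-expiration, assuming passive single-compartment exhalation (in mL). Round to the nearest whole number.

254

R = (PIP − Pplat)/V̇ = (25 − 20) / 0.45 = 5.0/0.45 = 11.111 cmH2O·s/L.
C = Vt/(Pplat − PEEP) = 475.0 / (20 − 9) = 475.0/11.0 = 43.182 mL/cmH2O.
τ = R × C = 11.111 × 0.04318 L/cmH2O = 0.4798 s.
Fraction remaining = e^(−Te/τ) = e^(−0.30/0.4798) = 0.5351.
Trapped volume = 475.0 × 0.5351 = 254.17 mL.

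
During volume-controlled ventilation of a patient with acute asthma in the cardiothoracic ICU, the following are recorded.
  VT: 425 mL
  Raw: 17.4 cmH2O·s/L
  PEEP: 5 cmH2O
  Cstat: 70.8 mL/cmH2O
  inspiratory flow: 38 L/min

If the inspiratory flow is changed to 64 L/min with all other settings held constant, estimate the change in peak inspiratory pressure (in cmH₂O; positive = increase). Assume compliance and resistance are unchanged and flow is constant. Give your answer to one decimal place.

Flow: 38 L/min ÷ 60 = 0.6333 L/s.
New flow: 64 L/min ÷ 60 = 1.0667 L/s.
PIP = Vt/C + R·V̇ + PEEP (constant-flow equation of motion).
Only the resistive term changes: ΔPIP = R × ΔV̇ = 17.4 × (1.0667 − 0.6333) = 17.4 × 0.4334 = 7.541 cmH2O.

7.5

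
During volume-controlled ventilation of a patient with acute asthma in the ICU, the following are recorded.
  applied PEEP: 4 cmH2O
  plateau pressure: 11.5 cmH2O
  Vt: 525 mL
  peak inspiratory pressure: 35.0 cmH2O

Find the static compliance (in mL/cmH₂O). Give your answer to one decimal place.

70.0

Cstat = Vt / (Pplat − PEEP) = 525 / (11.5 − 4) = 525 / 7.5 = 70.0 mL/cmH2O.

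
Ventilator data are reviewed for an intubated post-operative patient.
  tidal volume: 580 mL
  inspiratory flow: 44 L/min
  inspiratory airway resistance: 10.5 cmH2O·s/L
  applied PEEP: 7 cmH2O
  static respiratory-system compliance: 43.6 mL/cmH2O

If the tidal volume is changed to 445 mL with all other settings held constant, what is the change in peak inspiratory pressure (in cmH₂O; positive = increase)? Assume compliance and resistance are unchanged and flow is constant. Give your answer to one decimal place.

PIP = Vt/C + R·V̇ + PEEP (constant-flow equation of motion).
Only the elastic term changes: ΔPIP = ΔVt / C = (445 − 580) / 43.6 = -3.096 cmH2O.

-3.1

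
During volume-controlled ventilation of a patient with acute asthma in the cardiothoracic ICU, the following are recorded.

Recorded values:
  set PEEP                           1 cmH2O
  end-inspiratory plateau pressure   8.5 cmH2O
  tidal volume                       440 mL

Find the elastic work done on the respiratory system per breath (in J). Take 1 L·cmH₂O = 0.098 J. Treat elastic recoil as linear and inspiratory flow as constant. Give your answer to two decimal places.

Elastic work ≈ ½ × (Pplat − PEEP) × Vt = 0.5 × (8.5 − 1) × 0.440 L = 0.5 × 7.5 × 0.440 = 1.65 L·cmH2O.
× 0.098 J/(L·cmH2O) → 0.1617 J.

0.16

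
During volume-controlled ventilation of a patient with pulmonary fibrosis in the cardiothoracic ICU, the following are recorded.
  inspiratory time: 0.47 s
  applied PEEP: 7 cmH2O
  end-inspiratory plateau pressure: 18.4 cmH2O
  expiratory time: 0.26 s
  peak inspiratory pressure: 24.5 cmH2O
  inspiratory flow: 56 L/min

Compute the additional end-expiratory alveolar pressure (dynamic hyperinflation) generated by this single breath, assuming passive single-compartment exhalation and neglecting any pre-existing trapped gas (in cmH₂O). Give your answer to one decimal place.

Flow: 56 L/min ÷ 60 = 0.9333 L/s.
Vt = flow × Ti = 0.9333 L/s × 0.47 s × 1000 mL/L = 438.65 mL.
R = (PIP − Pplat)/V̇ = (24.5 − 18.4) / 0.9333 = 6.1/0.9333 = 6.536 cmH2O·s/L.
C = Vt/(Pplat − PEEP) = 438.65 / (18.4 − 7) = 438.65/11.4 = 38.478 mL/cmH2O.
τ = R × C = 6.536 × 0.03848 L/cmH2O = 0.2515 s.
Fraction remaining = e^(−Te/τ) = e^(−0.26/0.2515) = 0.3557; trapped volume = 438.65 × 0.3557 = 156.03 mL.
Additional alveolar pressure from trapping ≈ V_trapped / C = 156.03 / 38.478 = 4.055 cmH2O.

4.1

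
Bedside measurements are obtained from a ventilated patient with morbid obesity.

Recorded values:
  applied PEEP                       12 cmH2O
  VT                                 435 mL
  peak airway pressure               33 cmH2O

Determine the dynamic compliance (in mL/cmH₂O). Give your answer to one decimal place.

20.7

Dynamic compliance = Vt / (PIP − PEEP) = 435 / (33 − 12) = 435 / 21.0 = 20.714 mL/cmH2O.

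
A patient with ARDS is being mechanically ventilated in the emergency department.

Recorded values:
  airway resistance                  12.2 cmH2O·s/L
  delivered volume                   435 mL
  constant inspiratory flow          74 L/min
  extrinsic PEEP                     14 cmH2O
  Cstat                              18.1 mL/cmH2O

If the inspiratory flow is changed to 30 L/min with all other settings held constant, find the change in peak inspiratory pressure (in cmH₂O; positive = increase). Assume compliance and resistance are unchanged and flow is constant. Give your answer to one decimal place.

Flow: 74 L/min ÷ 60 = 1.2333 L/s.
New flow: 30 L/min ÷ 60 = 0.5 L/s.
PIP = Vt/C + R·V̇ + PEEP (constant-flow equation of motion).
Only the resistive term changes: ΔPIP = R × ΔV̇ = 12.2 × (0.5 − 1.2333) = 12.2 × -0.7333 = -8.946 cmH2O.

-8.9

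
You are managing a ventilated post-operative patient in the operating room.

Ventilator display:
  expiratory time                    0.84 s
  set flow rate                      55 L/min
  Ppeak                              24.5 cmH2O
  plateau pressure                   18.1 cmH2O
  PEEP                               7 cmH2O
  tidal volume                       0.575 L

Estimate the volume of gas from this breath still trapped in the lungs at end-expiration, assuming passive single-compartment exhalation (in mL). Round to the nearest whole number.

56

Flow: 55 L/min ÷ 60 = 0.9167 L/s.
R = (PIP − Pplat)/V̇ = (24.5 − 18.1) / 0.9167 = 6.4/0.9167 = 6.982 cmH2O·s/L.
C = Vt/(Pplat − PEEP) = 575.0 / (18.1 − 7) = 575.0/11.1 = 51.802 mL/cmH2O.
τ = R × C = 6.982 × 0.0518 L/cmH2O = 0.3617 s.
Fraction remaining = e^(−Te/τ) = e^(−0.84/0.3617) = 0.09804.
Trapped volume = 575.0 × 0.09804 = 56.373 mL.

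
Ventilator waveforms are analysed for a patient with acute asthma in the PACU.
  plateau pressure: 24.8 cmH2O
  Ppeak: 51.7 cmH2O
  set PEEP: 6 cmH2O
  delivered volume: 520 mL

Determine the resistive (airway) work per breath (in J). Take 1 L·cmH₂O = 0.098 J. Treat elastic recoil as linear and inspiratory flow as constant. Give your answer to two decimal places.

With constant inspiratory flow the resistive pressure is constant at PIP − Pplat = 51.7 − 24.8 = 26.9 cmH2O, so resistive work = 26.9 × 0.520 = 13.988 L·cmH2O.
× 0.098 J/(L·cmH2O) → 1.371 J.

1.37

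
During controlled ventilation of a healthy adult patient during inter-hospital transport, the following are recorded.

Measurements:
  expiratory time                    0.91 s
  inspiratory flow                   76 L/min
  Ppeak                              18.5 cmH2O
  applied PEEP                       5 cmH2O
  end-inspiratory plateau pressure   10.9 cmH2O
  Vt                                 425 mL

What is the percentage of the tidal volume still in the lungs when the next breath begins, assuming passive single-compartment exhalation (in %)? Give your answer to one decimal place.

Flow: 76 L/min ÷ 60 = 1.2667 L/s.
R = (PIP − Pplat)/V̇ = (18.5 − 10.9) / 1.2667 = 7.6/1.2667 = 6.0 cmH2O·s/L.
C = Vt/(Pplat − PEEP) = 425.0 / (10.9 − 5) = 425.0/5.9 = 72.034 mL/cmH2O.
τ = R × C = 6.0 × 0.07203 L/cmH2O = 0.4322 s.
Fraction remaining at end-expiration = e^(−Te/τ) = e^(−0.91/0.4322) = 0.1218 → 12.18%.

12.2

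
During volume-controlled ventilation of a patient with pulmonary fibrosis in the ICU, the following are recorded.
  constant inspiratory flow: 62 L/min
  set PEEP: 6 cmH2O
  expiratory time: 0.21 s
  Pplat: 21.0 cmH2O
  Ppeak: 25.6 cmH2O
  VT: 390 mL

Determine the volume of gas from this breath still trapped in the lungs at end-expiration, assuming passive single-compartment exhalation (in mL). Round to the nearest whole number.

Flow: 62 L/min ÷ 60 = 1.0333 L/s.
R = (PIP − Pplat)/V̇ = (25.6 − 21.0) / 1.0333 = 4.6/1.0333 = 4.452 cmH2O·s/L.
C = Vt/(Pplat − PEEP) = 390.0 / (21.0 − 6) = 390.0/15.0 = 26.0 mL/cmH2O.
τ = R × C = 4.452 × 0.026 L/cmH2O = 0.1158 s.
Fraction remaining = e^(−Te/τ) = e^(−0.21/0.1158) = 0.1631.
Trapped volume = 390.0 × 0.1631 = 63.609 mL.

64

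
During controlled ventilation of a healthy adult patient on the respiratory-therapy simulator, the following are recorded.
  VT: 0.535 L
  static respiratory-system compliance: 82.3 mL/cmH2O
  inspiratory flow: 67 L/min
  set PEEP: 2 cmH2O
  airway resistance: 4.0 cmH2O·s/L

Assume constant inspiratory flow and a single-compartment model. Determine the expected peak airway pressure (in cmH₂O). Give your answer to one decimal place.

13.0

Flow: 67 L/min ÷ 60 = 1.1167 L/s.
Equation of motion (constant flow): PIP = Vt/C + R·V̇ + PEEP.
PIP = 535/82.3 + 4.0×1.1167 + 2 = 6.501 + 4.467 + 2 = 12.968 cmH2O.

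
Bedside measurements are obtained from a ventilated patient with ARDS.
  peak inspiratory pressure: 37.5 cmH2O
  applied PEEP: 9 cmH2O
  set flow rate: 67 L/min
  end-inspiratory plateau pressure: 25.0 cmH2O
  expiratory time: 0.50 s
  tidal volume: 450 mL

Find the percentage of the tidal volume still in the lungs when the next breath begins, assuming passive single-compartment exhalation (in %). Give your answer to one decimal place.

20.4

Flow: 67 L/min ÷ 60 = 1.1167 L/s.
R = (PIP − Pplat)/V̇ = (37.5 − 25.0) / 1.1167 = 12.5/1.1167 = 11.194 cmH2O·s/L.
C = Vt/(Pplat − PEEP) = 450.0 / (25.0 − 9) = 450.0/16.0 = 28.125 mL/cmH2O.
τ = R × C = 11.194 × 0.02813 L/cmH2O = 0.3149 s.
Fraction remaining at end-expiration = e^(−Te/τ) = e^(−0.50/0.3149) = 0.2044 → 20.44%.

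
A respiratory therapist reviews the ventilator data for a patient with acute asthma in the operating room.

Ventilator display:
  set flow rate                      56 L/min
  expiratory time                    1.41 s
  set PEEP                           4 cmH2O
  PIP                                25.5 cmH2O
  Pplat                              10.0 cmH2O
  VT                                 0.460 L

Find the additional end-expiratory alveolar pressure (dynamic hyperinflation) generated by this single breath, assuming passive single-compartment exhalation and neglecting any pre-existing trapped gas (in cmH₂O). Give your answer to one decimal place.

2.0

Flow: 56 L/min ÷ 60 = 0.9333 L/s.
R = (PIP − Pplat)/V̇ = (25.5 − 10.0) / 0.9333 = 15.5/0.9333 = 16.608 cmH2O·s/L.
C = Vt/(Pplat − PEEP) = 460.0 / (10.0 − 4) = 460.0/6.0 = 76.667 mL/cmH2O.
τ = R × C = 16.608 × 0.07667 L/cmH2O = 1.273 s.
Fraction remaining = e^(−Te/τ) = e^(−1.41/1.273) = 0.3303; trapped volume = 460.0 × 0.3303 = 151.94 mL.
Additional alveolar pressure from trapping ≈ V_trapped / C = 151.94 / 76.667 = 1.982 cmH2O.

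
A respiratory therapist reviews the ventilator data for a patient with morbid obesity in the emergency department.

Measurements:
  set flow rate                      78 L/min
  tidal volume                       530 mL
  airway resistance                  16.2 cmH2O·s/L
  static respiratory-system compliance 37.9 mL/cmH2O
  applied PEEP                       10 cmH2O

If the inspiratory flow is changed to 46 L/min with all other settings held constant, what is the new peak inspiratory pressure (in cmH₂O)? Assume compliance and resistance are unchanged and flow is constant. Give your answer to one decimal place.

36.4

Flow: 78 L/min ÷ 60 = 1.3 L/s.
New flow: 46 L/min ÷ 60 = 0.7667 L/s.
PIP = Vt/C + R·V̇ + PEEP (constant-flow equation of motion).
Only the resistive term changes: ΔPIP = R × ΔV̇ = 16.2 × (0.7667 − 1.3) = 16.2 × -0.5333 = -8.639 cmH2O.
Original PIP = 530/37.9 + 16.2×1.3 + 10 = 45.044 cmH2O; new PIP = 45.044 + (-8.639) = 36.405 cmH2O.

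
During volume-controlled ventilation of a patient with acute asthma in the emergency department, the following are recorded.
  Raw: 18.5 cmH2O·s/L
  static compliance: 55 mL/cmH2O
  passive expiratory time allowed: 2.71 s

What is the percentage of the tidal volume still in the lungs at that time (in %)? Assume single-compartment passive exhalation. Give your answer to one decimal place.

7.0

τ = R × C = 18.5 × 55 mL/cmH2O = 18.5 × 0.055 L/cmH2O = 1.018 s.
Passive exhalation: V(t)/V₀ = e^(−t/τ) = e^(−2.71/1.018) = 0.0698.
Fraction remaining = 0.0698 → 6.98%.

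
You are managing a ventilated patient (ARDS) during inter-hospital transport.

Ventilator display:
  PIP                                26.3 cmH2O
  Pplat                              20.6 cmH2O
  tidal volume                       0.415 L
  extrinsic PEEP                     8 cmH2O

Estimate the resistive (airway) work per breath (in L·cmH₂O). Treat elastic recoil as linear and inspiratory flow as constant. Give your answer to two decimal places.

2.37

With constant inspiratory flow the resistive pressure is constant at PIP − Pplat = 26.3 − 20.6 = 5.7 cmH2O, so resistive work = 5.7 × 0.415 = 2.366 L·cmH2O.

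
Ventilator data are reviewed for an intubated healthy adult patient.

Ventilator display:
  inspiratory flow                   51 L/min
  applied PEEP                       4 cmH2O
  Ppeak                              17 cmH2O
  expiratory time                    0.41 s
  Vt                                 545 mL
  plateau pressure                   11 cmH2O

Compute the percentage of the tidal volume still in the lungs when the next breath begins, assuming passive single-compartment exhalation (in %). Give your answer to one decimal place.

47.4

Flow: 51 L/min ÷ 60 = 0.85 L/s.
R = (PIP − Pplat)/V̇ = (17 − 11) / 0.85 = 6.0/0.85 = 7.059 cmH2O·s/L.
C = Vt/(Pplat − PEEP) = 545.0 / (11 − 4) = 545.0/7.0 = 77.857 mL/cmH2O.
τ = R × C = 7.059 × 0.07786 L/cmH2O = 0.5496 s.
Fraction remaining at end-expiration = e^(−Te/τ) = e^(−0.41/0.5496) = 0.4743 → 47.43%.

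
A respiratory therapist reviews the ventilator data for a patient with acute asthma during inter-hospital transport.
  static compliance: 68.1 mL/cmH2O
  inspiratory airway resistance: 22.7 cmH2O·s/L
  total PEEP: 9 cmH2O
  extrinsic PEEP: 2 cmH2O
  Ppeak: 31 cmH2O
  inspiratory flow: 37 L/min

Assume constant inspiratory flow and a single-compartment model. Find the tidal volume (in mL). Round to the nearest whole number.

Flow: 37 L/min ÷ 60 = 0.6167 L/s.
Total PEEP = 9 cmH2O (set 2 + intrinsic 7); this is the baseline alveolar pressure.
Equation of motion (constant flow): PIP = Vt/C + R·V̇ + PEEP.
Vt/C = PIP − R·V̇ − PEEP = 31 − 13.999 − 9 = 8.001 cmH2O.
Vt = C × 8.001 = 68.1 × 8.001 = 544.87 mL.

545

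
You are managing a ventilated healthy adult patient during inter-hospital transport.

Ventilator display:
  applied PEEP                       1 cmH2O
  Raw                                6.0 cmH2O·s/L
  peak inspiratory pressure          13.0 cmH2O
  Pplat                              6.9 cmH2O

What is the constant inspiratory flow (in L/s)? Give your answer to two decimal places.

1.02

flow = (PIP − Pplat) / Raw = 6.1 / 6.0 = 1.017 L/s.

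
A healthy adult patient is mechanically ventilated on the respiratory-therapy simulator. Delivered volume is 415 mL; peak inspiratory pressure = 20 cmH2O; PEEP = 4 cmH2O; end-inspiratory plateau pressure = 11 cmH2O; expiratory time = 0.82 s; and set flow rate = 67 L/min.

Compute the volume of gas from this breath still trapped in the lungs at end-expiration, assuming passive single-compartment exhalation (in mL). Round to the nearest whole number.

Flow: 67 L/min ÷ 60 = 1.1167 L/s.
R = (PIP − Pplat)/V̇ = (20 − 11) / 1.1167 = 9.0/1.1167 = 8.059 cmH2O·s/L.
C = Vt/(Pplat − PEEP) = 415.0 / (11 − 4) = 415.0/7.0 = 59.286 mL/cmH2O.
τ = R × C = 8.059 × 0.05929 L/cmH2O = 0.4778 s.
Fraction remaining = e^(−Te/τ) = e^(−0.82/0.4778) = 0.1797.
Trapped volume = 415.0 × 0.1797 = 74.576 mL.

75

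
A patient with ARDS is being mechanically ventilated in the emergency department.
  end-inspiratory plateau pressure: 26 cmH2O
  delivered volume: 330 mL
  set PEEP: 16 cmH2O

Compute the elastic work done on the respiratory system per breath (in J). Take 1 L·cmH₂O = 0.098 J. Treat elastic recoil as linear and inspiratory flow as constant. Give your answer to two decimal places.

0.16

Elastic work ≈ ½ × (Pplat − PEEP) × Vt = 0.5 × (26 − 16) × 0.330 L = 0.5 × 10.0 × 0.330 = 1.65 L·cmH2O.
× 0.098 J/(L·cmH2O) → 0.1617 J.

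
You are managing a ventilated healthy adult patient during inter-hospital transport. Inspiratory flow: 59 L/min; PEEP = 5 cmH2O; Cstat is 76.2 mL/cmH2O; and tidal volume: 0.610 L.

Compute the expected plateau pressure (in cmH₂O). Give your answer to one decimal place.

Pplat = PEEP + Vt / Cstat = 5 + 610 / 76.2 = 5 + 8.005 = 13.005 cmH2O.

13.0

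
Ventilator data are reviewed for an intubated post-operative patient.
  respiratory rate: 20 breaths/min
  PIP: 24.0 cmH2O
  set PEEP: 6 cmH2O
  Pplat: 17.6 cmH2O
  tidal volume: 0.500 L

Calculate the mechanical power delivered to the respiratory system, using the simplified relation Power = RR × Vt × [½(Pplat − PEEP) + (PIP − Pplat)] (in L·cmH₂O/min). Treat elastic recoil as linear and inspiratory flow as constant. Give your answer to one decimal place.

Per-breath work = Vt × [½(Pplat−PEEP) + (PIP−Pplat)] = 0.500 × [0.5×11.6 + 6.4] = 0.500 × 12.2 = 6.1 L·cmH2O.
Power = 20 × 6.1 = 122.0 L·cmH2O/min.

122.0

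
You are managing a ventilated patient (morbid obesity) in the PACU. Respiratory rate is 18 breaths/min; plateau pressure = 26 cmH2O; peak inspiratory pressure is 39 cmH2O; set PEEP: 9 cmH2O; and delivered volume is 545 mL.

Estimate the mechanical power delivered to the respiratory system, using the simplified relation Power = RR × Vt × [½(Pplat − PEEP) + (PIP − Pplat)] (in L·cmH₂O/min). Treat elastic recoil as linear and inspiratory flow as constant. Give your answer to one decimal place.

Per-breath work = Vt × [½(Pplat−PEEP) + (PIP−Pplat)] = 0.545 × [0.5×17.0 + 13.0] = 0.545 × 21.5 = 11.718 L·cmH2O.
Power = 18 × 11.718 = 210.92 L·cmH2O/min.

210.9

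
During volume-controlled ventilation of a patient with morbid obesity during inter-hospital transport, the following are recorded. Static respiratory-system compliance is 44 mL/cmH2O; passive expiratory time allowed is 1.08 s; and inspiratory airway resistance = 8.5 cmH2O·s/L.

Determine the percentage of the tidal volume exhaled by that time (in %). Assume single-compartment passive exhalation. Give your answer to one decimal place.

τ = R × C = 8.5 × 44 mL/cmH2O = 8.5 × 0.044 L/cmH2O = 0.374 s.
Passive exhalation: V(t)/V₀ = e^(−t/τ) = e^(−1.08/0.374) = 0.0557.
Fraction exhaled = 1 − 0.0557 = 0.9443 → 94.43%.

94.4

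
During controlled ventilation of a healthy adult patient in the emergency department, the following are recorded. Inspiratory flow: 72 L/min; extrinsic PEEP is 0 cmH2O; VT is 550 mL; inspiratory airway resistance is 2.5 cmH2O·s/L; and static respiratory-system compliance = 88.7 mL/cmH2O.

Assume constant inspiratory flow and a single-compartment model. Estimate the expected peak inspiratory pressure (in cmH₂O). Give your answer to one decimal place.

Flow: 72 L/min ÷ 60 = 1.2 L/s.
Equation of motion (constant flow): PIP = Vt/C + R·V̇ + PEEP.
PIP = 550/88.7 + 2.5×1.2 + 0 = 6.201 + 3.0 + 0 = 9.201 cmH2O.

9.2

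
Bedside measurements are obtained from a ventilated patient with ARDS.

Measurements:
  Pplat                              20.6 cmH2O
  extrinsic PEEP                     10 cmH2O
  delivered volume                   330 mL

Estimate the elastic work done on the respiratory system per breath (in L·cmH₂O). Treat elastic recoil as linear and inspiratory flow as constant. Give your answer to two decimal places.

1.75

Elastic work ≈ ½ × (Pplat − PEEP) × Vt = 0.5 × (20.6 − 10) × 0.330 L = 0.5 × 10.6 × 0.330 = 1.749 L·cmH2O.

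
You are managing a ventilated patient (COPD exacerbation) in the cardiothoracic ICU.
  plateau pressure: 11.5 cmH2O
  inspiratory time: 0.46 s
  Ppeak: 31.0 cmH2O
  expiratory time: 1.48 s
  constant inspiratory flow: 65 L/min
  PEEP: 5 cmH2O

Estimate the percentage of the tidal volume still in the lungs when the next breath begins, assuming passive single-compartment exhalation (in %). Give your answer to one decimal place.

Flow: 65 L/min ÷ 60 = 1.0833 L/s.
Vt = flow × Ti = 1.0833 L/s × 0.46 s × 1000 mL/L = 498.32 mL.
R = (PIP − Pplat)/V̇ = (31.0 − 11.5) / 1.0833 = 19.5/1.0833 = 18.001 cmH2O·s/L.
C = Vt/(Pplat − PEEP) = 498.32 / (11.5 − 5) = 498.32/6.5 = 76.665 mL/cmH2O.
τ = R × C = 18.001 × 0.07667 L/cmH2O = 1.38 s.
Fraction remaining at end-expiration = e^(−Te/τ) = e^(−1.48/1.38) = 0.3422 → 34.22%.

34.2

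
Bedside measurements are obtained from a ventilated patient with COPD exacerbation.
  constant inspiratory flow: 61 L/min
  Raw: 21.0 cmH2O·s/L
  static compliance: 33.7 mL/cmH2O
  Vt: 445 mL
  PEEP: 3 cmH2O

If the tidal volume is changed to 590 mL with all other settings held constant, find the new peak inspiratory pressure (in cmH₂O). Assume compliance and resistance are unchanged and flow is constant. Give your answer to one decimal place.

41.9

Flow: 61 L/min ÷ 60 = 1.0167 L/s.
PIP = Vt/C + R·V̇ + PEEP (constant-flow equation of motion).
Only the elastic term changes: ΔPIP = ΔVt / C = (590 − 445) / 33.7 = 4.303 cmH2O.
Original PIP = 445/33.7 + 21.0×1.0167 + 3 = 37.555 cmH2O; new PIP = 37.555 + (4.303) = 41.858 cmH2O.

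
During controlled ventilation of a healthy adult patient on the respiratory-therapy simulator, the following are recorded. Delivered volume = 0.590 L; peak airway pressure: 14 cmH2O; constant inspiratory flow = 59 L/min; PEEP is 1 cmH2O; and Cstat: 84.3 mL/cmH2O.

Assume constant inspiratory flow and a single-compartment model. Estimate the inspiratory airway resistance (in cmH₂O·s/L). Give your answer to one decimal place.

6.1

Flow: 59 L/min ÷ 60 = 0.9833 L/s.
Equation of motion (constant flow): PIP = Vt/C + R·V̇ + PEEP.
R·V̇ = PIP − Vt/C − PEEP = 14 − 590/84.3 − 1 = 14 − 6.999 − 1 = 6.001 cmH2O.
R = 6.001 / 0.9833 = 6.103 cmH2O·s/L.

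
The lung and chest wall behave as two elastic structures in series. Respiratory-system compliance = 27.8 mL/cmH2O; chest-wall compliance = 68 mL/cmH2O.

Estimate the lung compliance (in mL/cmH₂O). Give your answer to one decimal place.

47.0

1/CL = 1/Crs − 1/Ccw.
1/CL = 1/27.8 − 1/68 = 0.02127.
CL = 47.015 mL/cmH2O.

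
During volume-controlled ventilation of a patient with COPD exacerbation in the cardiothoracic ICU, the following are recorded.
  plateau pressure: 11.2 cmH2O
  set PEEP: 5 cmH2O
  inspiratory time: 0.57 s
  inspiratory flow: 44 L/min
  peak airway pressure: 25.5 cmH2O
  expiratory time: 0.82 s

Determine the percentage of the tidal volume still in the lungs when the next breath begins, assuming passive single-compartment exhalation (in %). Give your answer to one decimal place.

53.6

Flow: 44 L/min ÷ 60 = 0.7333 L/s.
Vt = flow × Ti = 0.7333 L/s × 0.57 s × 1000 mL/L = 417.98 mL.
R = (PIP − Pplat)/V̇ = (25.5 − 11.2) / 0.7333 = 14.3/0.7333 = 19.501 cmH2O·s/L.
C = Vt/(Pplat − PEEP) = 417.98 / (11.2 − 5) = 417.98/6.2 = 67.416 mL/cmH2O.
τ = R × C = 19.501 × 0.06742 L/cmH2O = 1.315 s.
Fraction remaining at end-expiration = e^(−Te/τ) = e^(−0.82/1.315) = 0.536 → 53.6%.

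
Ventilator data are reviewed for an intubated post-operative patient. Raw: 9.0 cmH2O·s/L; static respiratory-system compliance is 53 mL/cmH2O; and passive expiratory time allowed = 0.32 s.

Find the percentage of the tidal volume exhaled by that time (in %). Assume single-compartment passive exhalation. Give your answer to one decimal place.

τ = R × C = 9.0 × 53 mL/cmH2O = 9.0 × 0.053 L/cmH2O = 0.477 s.
Passive exhalation: V(t)/V₀ = e^(−t/τ) = e^(−0.32/0.477) = 0.5113.
Fraction exhaled = 1 − 0.5113 = 0.4887 → 48.87%.

48.9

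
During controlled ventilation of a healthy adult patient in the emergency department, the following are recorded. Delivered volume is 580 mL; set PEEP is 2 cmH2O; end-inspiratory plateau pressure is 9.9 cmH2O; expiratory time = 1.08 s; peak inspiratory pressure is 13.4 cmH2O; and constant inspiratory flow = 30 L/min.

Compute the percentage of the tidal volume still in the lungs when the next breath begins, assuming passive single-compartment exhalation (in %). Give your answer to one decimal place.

Flow: 30 L/min ÷ 60 = 0.5 L/s.
R = (PIP − Pplat)/V̇ = (13.4 − 9.9) / 0.5 = 3.5/0.5 = 7.0 cmH2O·s/L.
C = Vt/(Pplat − PEEP) = 580.0 / (9.9 − 2) = 580.0/7.9 = 73.418 mL/cmH2O.
τ = R × C = 7.0 × 0.07342 L/cmH2O = 0.5139 s.
Fraction remaining at end-expiration = e^(−Te/τ) = e^(−1.08/0.5139) = 0.1223 → 12.23%.

12.2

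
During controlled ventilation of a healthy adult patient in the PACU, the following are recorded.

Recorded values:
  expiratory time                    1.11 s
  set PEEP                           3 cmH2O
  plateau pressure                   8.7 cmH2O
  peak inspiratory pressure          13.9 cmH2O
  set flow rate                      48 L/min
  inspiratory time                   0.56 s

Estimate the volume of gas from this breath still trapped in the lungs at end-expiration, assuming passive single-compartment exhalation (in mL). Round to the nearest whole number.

51

Flow: 48 L/min ÷ 60 = 0.8 L/s.
Vt = flow × Ti = 0.8 L/s × 0.56 s × 1000 mL/L = 448.0 mL.
R = (PIP − Pplat)/V̇ = (13.9 − 8.7) / 0.8 = 5.2/0.8 = 6.5 cmH2O·s/L.
C = Vt/(Pplat − PEEP) = 448.0 / (8.7 − 3) = 448.0/5.7 = 78.596 mL/cmH2O.
τ = R × C = 6.5 × 0.0786 L/cmH2O = 0.5109 s.
Fraction remaining = e^(−Te/τ) = e^(−1.11/0.5109) = 0.1139.
Trapped volume = 448.0 × 0.1139 = 51.027 mL.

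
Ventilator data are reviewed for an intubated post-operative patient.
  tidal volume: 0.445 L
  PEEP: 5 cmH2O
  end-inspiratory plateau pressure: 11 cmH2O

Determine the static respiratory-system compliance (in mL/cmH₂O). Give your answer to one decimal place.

74.2

Cstat = Vt / (Pplat − PEEP) = 445 / (11 − 5) = 445 / 6.0 = 74.167 mL/cmH2O.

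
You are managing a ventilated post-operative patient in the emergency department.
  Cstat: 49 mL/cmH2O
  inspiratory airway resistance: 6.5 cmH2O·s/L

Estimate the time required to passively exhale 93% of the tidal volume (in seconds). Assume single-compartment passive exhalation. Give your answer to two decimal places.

τ = R × C = 6.5 × 49 mL/cmH2O = 6.5 × 0.049 L/cmH2O = 0.3185 s.
Exhaled fraction f = 1 − e^(−t/τ) → t = −τ·ln(1 − f) = −0.3185·ln(0.07) = 0.847 s.

0.85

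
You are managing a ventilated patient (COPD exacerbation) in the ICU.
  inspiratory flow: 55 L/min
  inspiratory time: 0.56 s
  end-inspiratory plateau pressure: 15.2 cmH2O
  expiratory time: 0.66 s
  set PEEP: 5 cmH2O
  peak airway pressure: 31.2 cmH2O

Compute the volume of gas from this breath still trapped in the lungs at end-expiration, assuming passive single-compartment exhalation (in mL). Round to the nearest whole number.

242

Flow: 55 L/min ÷ 60 = 0.9167 L/s.
Vt = flow × Ti = 0.9167 L/s × 0.56 s × 1000 mL/L = 513.35 mL.
R = (PIP − Pplat)/V̇ = (31.2 − 15.2) / 0.9167 = 16.0/0.9167 = 17.454 cmH2O·s/L.
C = Vt/(Pplat − PEEP) = 513.35 / (15.2 − 5) = 513.35/10.2 = 50.328 mL/cmH2O.
τ = R × C = 17.454 × 0.05033 L/cmH2O = 0.8785 s.
Fraction remaining = e^(−Te/τ) = e^(−0.66/0.8785) = 0.4718.
Trapped volume = 513.35 × 0.4718 = 242.2 mL.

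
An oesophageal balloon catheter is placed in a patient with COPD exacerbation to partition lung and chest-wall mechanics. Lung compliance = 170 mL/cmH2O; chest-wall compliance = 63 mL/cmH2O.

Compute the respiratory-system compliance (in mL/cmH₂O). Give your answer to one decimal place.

46.0

Lung and chest wall are elastances in series: 1/Crs = 1/CL + 1/Ccw.
1/Crs = 1/170 + 1/63 = 0.02176.
Crs = 45.956 mL/cmH2O.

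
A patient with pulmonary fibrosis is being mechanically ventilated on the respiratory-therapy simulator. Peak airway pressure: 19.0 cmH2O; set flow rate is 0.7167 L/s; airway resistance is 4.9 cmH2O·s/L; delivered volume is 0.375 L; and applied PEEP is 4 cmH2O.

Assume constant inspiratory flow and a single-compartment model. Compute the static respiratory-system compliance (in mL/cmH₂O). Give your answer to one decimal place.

32.6

Equation of motion (constant flow): PIP = Vt/C + R·V̇ + PEEP.
Vt/C = PIP − R·V̇ − PEEP = 19.0 − 4.9×0.7167 − 4 = 19.0 − 3.512 − 4 = 11.488 cmH2O.
C = Vt / 11.488 = 375 / 11.488 = 32.643 mL/cmH2O.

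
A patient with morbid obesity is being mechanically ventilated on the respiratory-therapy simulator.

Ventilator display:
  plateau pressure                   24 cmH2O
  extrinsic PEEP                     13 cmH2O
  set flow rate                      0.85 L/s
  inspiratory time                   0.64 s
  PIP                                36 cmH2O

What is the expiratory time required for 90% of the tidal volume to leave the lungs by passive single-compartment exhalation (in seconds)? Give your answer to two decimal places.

1.61

Vt = flow × Ti = 0.85 L/s × 0.64 s × 1000 mL/L = 544.0 mL.
R = (PIP − Pplat)/V̇ = (36 − 24) / 0.85 = 12.0/0.85 = 14.118 cmH2O·s/L.
C = Vt/(Pplat − PEEP) = 544.0 / (24 − 13) = 544.0/11.0 = 49.455 mL/cmH2O.
τ = R × C = 14.118 × 0.04946 L/cmH2O = 0.6983 s.
t = −τ·ln(1 − 0.90) = −0.6983·ln(0.1) = 1.608 s.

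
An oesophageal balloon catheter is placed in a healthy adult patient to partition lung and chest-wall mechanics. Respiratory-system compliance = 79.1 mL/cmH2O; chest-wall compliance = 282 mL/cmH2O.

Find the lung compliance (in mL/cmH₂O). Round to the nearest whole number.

1/CL = 1/Crs − 1/Ccw.
1/CL = 1/79.1 − 1/282 = 0.009096.
CL = 109.94 mL/cmH2O.

110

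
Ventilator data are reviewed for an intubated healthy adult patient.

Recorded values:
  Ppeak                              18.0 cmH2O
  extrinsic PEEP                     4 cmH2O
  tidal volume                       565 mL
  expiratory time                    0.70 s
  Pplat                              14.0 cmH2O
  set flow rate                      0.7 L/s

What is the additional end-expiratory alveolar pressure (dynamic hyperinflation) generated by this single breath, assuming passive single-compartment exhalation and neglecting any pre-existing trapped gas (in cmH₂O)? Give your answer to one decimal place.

R = (PIP − Pplat)/V̇ = (18.0 − 14.0) / 0.7 = 4.0/0.7 = 5.714 cmH2O·s/L.
C = Vt/(Pplat − PEEP) = 565.0 / (14.0 − 4) = 565.0/10.0 = 56.5 mL/cmH2O.
τ = R × C = 5.714 × 0.0565 L/cmH2O = 0.3228 s.
Fraction remaining = e^(−Te/τ) = e^(−0.70/0.3228) = 0.1143; trapped volume = 565.0 × 0.1143 = 64.58 mL.
Additional alveolar pressure from trapping ≈ V_trapped / C = 64.58 / 56.5 = 1.143 cmH2O.

1.1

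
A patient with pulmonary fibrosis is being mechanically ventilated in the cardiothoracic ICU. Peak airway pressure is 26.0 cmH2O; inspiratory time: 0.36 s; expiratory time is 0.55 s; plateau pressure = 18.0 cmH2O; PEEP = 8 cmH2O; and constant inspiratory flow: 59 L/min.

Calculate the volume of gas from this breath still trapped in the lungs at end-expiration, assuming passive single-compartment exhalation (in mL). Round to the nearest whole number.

52

Flow: 59 L/min ÷ 60 = 0.9833 L/s.
Vt = flow × Ti = 0.9833 L/s × 0.36 s × 1000 mL/L = 353.99 mL.
R = (PIP − Pplat)/V̇ = (26.0 − 18.0) / 0.9833 = 8.0/0.9833 = 8.136 cmH2O·s/L.
C = Vt/(Pplat − PEEP) = 353.99 / (18.0 − 8) = 353.99/10.0 = 35.399 mL/cmH2O.
τ = R × C = 8.136 × 0.0354 L/cmH2O = 0.288 s.
Fraction remaining = e^(−Te/τ) = e^(−0.55/0.288) = 0.1481.
Trapped volume = 353.99 × 0.1481 = 52.426 mL.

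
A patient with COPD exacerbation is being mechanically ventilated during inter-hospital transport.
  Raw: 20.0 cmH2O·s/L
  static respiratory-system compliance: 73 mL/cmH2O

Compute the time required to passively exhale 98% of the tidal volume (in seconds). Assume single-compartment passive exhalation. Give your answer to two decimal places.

τ = R × C = 20.0 × 73 mL/cmH2O = 20.0 × 0.073 L/cmH2O = 1.46 s.
Exhaled fraction f = 1 − e^(−t/τ) → t = −τ·ln(1 − f) = −1.46·ln(0.02) = 5.712 s.

5.71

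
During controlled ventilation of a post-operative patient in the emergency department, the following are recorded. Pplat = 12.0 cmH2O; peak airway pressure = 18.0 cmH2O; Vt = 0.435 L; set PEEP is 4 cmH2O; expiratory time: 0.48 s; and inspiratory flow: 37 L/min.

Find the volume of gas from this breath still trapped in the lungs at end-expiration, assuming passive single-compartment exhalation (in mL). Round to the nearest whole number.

Flow: 37 L/min ÷ 60 = 0.6167 L/s.
R = (PIP − Pplat)/V̇ = (18.0 − 12.0) / 0.6167 = 6.0/0.6167 = 9.729 cmH2O·s/L.
C = Vt/(Pplat − PEEP) = 435.0 / (12.0 − 4) = 435.0/8.0 = 54.375 mL/cmH2O.
τ = R × C = 9.729 × 0.05438 L/cmH2O = 0.5291 s.
Fraction remaining = e^(−Te/τ) = e^(−0.48/0.5291) = 0.4037.
Trapped volume = 435.0 × 0.4037 = 175.61 mL.

176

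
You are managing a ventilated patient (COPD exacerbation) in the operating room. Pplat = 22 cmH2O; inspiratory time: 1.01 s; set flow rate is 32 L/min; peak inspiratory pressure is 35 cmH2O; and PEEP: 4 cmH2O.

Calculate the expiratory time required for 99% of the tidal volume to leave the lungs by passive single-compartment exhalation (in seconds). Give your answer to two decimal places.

3.36

Flow: 32 L/min ÷ 60 = 0.5333 L/s.
Vt = flow × Ti = 0.5333 L/s × 1.01 s × 1000 mL/L = 538.63 mL.
R = (PIP − Pplat)/V̇ = (35 − 22) / 0.5333 = 13.0/0.5333 = 24.377 cmH2O·s/L.
C = Vt/(Pplat − PEEP) = 538.63 / (22 − 4) = 538.63/18.0 = 29.924 mL/cmH2O.
τ = R × C = 24.377 × 0.02992 L/cmH2O = 0.7294 s.
t = −τ·ln(1 − 0.99) = −0.7294·ln(0.01) = 3.359 s.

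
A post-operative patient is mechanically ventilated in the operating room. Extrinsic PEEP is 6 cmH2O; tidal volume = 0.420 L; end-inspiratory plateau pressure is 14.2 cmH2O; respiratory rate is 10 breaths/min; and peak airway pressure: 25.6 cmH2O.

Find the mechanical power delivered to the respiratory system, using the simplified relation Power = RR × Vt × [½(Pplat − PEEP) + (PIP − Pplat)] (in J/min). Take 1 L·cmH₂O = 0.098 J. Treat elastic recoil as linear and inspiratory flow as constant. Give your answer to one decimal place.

6.4

Per-breath work = Vt × [½(Pplat−PEEP) + (PIP−Pplat)] = 0.420 × [0.5×8.2 + 11.4] = 0.420 × 15.5 = 6.51 L·cmH2O.
Power = 10 × 6.51 = 65.1 L·cmH2O/min.
× 0.098 J/(L·cmH2O) → 6.38 J/min.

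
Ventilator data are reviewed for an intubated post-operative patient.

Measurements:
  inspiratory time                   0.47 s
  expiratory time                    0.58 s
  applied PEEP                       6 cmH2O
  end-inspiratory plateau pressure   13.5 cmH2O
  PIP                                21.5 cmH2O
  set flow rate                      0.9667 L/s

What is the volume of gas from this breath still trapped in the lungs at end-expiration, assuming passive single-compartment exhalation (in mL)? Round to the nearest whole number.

Vt = flow × Ti = 0.9667 L/s × 0.47 s × 1000 mL/L = 454.35 mL.
R = (PIP − Pplat)/V̇ = (21.5 − 13.5) / 0.9667 = 8.0/0.9667 = 8.276 cmH2O·s/L.
C = Vt/(Pplat − PEEP) = 454.35 / (13.5 − 6) = 454.35/7.5 = 60.58 mL/cmH2O.
τ = R × C = 8.276 × 0.06058 L/cmH2O = 0.5014 s.
Fraction remaining = e^(−Te/τ) = e^(−0.58/0.5014) = 0.3145.
Trapped volume = 454.35 × 0.3145 = 142.89 mL.

143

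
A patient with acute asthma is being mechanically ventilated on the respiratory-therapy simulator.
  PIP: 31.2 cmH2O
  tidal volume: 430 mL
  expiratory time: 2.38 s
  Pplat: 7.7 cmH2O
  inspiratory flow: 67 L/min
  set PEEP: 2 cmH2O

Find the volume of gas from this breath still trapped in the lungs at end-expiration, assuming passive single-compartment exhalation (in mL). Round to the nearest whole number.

Flow: 67 L/min ÷ 60 = 1.1167 L/s.
R = (PIP − Pplat)/V̇ = (31.2 − 7.7) / 1.1167 = 23.5/1.1167 = 21.044 cmH2O·s/L.
C = Vt/(Pplat − PEEP) = 430.0 / (7.7 − 2) = 430.0/5.7 = 75.439 mL/cmH2O.
τ = R × C = 21.044 × 0.07544 L/cmH2O = 1.588 s.
Fraction remaining = e^(−Te/τ) = e^(−2.38/1.588) = 0.2234.
Trapped volume = 430.0 × 0.2234 = 96.062 mL.

96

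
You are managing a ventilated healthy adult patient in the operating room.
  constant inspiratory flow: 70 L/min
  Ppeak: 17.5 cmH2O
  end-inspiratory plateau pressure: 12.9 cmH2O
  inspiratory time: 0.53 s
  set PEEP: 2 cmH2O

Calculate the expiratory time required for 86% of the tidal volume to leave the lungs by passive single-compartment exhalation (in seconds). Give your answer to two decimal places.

Flow: 70 L/min ÷ 60 = 1.1667 L/s.
Vt = flow × Ti = 1.1667 L/s × 0.53 s × 1000 mL/L = 618.35 mL.
R = (PIP − Pplat)/V̇ = (17.5 − 12.9) / 1.1667 = 4.6/1.1667 = 3.943 cmH2O·s/L.
C = Vt/(Pplat − PEEP) = 618.35 / (12.9 − 2) = 618.35/10.9 = 56.729 mL/cmH2O.
τ = R × C = 3.943 × 0.05673 L/cmH2O = 0.2237 s.
t = −τ·ln(1 − 0.86) = −0.2237·ln(0.14) = 0.4398 s.

0.44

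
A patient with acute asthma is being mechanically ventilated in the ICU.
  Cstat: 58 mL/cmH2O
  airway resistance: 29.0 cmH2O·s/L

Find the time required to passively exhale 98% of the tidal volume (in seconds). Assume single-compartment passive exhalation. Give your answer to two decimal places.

τ = R × C = 29.0 × 58 mL/cmH2O = 29.0 × 0.058 L/cmH2O = 1.682 s.
Exhaled fraction f = 1 − e^(−t/τ) → t = −τ·ln(1 − f) = −1.682·ln(0.02) = 6.58 s.

6.58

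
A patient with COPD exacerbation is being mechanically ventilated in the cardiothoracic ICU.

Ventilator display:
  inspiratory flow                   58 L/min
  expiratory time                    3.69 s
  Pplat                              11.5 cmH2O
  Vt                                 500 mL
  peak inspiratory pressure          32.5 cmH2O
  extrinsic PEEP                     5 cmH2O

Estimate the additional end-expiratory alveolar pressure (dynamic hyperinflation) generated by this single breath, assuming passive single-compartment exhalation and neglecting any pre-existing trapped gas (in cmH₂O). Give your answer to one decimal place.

0.7

Flow: 58 L/min ÷ 60 = 0.9667 L/s.
R = (PIP − Pplat)/V̇ = (32.5 − 11.5) / 0.9667 = 21.0/0.9667 = 21.723 cmH2O·s/L.
C = Vt/(Pplat − PEEP) = 500.0 / (11.5 − 5) = 500.0/6.5 = 76.923 mL/cmH2O.
τ = R × C = 21.723 × 0.07692 L/cmH2O = 1.671 s.
Fraction remaining = e^(−Te/τ) = e^(−3.69/1.671) = 0.1099; trapped volume = 500.0 × 0.1099 = 54.95 mL.
Additional alveolar pressure from trapping ≈ V_trapped / C = 54.95 / 76.923 = 0.7144 cmH2O.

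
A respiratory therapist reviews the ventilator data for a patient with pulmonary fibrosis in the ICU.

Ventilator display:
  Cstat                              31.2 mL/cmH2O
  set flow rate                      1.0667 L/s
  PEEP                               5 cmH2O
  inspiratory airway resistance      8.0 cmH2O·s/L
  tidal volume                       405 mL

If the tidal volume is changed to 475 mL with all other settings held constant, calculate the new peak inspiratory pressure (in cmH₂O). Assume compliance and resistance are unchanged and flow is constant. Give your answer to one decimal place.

PIP = Vt/C + R·V̇ + PEEP (constant-flow equation of motion).
Only the elastic term changes: ΔPIP = ΔVt / C = (475 − 405) / 31.2 = 2.244 cmH2O.
Original PIP = 405/31.2 + 8.0×1.0667 + 5 = 26.514 cmH2O; new PIP = 26.514 + (2.244) = 28.758 cmH2O.

28.8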